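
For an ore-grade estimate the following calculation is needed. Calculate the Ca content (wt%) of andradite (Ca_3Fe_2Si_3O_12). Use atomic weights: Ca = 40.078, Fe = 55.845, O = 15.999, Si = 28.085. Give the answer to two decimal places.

M(Ca_3Fe_2Si_3O_12) = 508.167 g/mol.
Ca contributes 3 × 40.078 = 120.234 g per mole.
120.234/508.167 = 0.2366 → 23.66%.

23.66 wt%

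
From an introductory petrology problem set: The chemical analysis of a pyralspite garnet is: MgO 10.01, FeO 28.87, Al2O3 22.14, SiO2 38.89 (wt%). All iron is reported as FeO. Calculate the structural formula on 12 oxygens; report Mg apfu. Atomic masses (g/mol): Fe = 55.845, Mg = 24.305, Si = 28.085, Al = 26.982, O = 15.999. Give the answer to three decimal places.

1.148 Mg apfu

10.01 wt% MgO ÷ 40.304 g/mol = 0.24836 mol, giving 0.24836 Mg and 0.24836 O.
28.87 wt% FeO ÷ 71.844 g/mol = 0.40184 mol, giving 0.40184 Fe and 0.40184 O.
22.14 wt% Al2O3 ÷ 101.961 g/mol = 0.21714 mol, giving 0.43428 Al and 0.65142 O.
38.89 wt% SiO2 ÷ 60.083 g/mol = 0.64727 mol, giving 0.64727 Si and 1.29454 O.
Oxygen sums to 2.59616; scaling by 12/2.59616 = 4.62221 puts the formula on 12 O.
Mg: 0.24836 × 4.62221 = 1.148 atoms per formula unit.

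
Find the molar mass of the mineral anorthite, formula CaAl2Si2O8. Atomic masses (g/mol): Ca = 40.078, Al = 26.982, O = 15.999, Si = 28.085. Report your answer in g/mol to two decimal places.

278.20 g/mol

M = 1×40.078 + 2×26.982 + 2×28.085 + 8×15.999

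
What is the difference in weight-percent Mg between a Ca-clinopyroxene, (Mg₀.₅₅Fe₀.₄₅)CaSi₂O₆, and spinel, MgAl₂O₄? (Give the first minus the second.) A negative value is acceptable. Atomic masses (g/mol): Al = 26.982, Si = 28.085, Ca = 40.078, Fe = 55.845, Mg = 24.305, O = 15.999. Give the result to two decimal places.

Mg in (Mg₀.₅₅Fe₀.₄₅)CaSi₂O₆: molar mass 230.740 g/mol; 0.55×24.305 = 13.368 g → 5.79 wt%.
Mg in MgAl₂O₄: molar mass 142.265 g/mol; 1×24.305 = 24.305 g → 17.08 wt%.
Difference = 5.79 − 17.08 = -11.29 percentage points.

-11.29 percentage points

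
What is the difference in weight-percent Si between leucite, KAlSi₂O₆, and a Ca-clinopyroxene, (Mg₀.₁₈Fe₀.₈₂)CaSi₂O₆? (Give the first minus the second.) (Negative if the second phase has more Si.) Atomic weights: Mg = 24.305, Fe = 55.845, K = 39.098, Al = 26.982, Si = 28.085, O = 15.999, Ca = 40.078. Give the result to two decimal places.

Si in KAlSi₂O₆: molar mass 218.244 g/mol; 2×28.085 = 56.170 g → 25.74 wt%.
Si in (Mg₀.₁₈Fe₀.₈₂)CaSi₂O₆: molar mass 242.410 g/mol; 2×28.085 = 56.170 g → 23.17 wt%.
Difference = 25.74 − 23.17 = 2.57 percentage points.

2.57 percentage points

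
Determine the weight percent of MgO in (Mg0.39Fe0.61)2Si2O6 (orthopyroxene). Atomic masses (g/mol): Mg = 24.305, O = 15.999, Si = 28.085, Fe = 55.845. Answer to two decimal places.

13.14 wt%

M((Mg0.39Fe0.61)2Si2O6) = 239.253 g/mol; M(MgO) = 40.304 g/mol.
Moles MgO per formula unit = 0.78 Mg ÷ 1 = 0.7800.
MgO fraction = (0.7800 × 40.304) / 239.253 = 31.437/239.253 = 0.1314.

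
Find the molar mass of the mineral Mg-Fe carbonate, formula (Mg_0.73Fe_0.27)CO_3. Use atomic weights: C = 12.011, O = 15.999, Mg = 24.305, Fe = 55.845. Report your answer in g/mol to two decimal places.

92.83 g/mol

The formula mass is the sum 0.73*24.305 + 0.27*55.845 + 1*12.011 + 3*15.999.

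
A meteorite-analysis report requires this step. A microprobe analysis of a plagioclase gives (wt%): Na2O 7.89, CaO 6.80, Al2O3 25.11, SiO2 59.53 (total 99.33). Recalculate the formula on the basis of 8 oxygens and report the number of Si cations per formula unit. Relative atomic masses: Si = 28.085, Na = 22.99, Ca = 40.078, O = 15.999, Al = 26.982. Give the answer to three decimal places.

2.670 Si apfu

Na2O: 7.89/61.979 = 0.12730 mol → 0.25460 mol Na, 0.12730 mol O.
CaO: 6.80/56.077 = 0.12126 mol → 0.12126 mol Ca, 0.12126 mol O.
Al2O3: 25.11/101.961 = 0.24627 mol → 0.49254 mol Al, 0.73881 mol O.
SiO2: 59.53/60.083 = 0.99080 mol → 0.99080 mol Si, 1.98160 mol O.
Total oxygen = 2.96897 mol. Normalization factor = 8/2.96897 = 2.69454.
Si per 8 O = 0.99080 × 2.69454 = 2.670.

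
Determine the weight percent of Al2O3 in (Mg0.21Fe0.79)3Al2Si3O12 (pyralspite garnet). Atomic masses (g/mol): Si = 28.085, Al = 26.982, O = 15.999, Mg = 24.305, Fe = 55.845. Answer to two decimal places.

21.34 wt%

Molar mass of (Mg0.21Fe0.79)3Al2Si3O12 = 0.63*24.305 + 2.37*55.845 + 2*26.982 + 3*28.085 + 12*15.999 = 477.872 g/mol.
Each formula unit contains 2 Al, equivalent to 2/2 = 1.0000 mol Al2O3.
M(Al2O3) = 2×26.982 + 3×15.999 = 101.961 g/mol.
Mass of Al2O3 per formula unit = 1.0000 × 101.961 = 101.961 g.
Al2O3 wt% = 101.961 / 477.872 × 100 = 21.34%.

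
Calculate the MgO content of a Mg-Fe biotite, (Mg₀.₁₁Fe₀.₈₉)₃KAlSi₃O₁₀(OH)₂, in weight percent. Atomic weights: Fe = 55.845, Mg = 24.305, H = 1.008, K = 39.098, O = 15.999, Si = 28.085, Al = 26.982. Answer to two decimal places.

2.65 wt%

M((Mg₀.₁₁Fe₀.₈₉)₃KAlSi₃O₁₀(OH)₂) = 501.466 g/mol; M(MgO) = 40.304 g/mol.
Moles MgO per formula unit = 0.33 Mg ÷ 1 = 0.3300.
MgO fraction = (0.3300 × 40.304) / 501.466 = 13.300/501.466 = 0.0265.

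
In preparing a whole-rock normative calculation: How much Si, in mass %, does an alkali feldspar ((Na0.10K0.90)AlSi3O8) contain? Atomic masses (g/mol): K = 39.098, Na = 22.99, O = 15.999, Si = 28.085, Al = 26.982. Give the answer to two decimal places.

Formula mass = 0.10·22.99 + 0.90·39.098 + 1·26.982 + 3·28.085 + 8·15.999 = 276.716 g/mol, of which 84.255 g is Si.
So Si makes up 84.255/276.716 = 0.3045 of the mass, i.e. 30.45%.

30.45 mass %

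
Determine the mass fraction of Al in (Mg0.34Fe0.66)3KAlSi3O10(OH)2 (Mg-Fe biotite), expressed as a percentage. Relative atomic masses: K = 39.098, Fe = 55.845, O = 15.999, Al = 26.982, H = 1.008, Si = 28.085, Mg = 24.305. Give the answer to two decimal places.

Molar mass of (Mg0.34Fe0.66)3KAlSi3O10(OH)2: 1.02·24.305 + 1.98·55.845 + 1·39.098 + 1·26.982 + 3·28.085 + 12·15.999 + 2·1.008 = 479.703 g/mol.
Mass of Al per formula unit: 1 × 26.982 = 26.982 g.
Weight fraction Al = 26.982 / 479.703 = 0.0562.

5.62 weight percent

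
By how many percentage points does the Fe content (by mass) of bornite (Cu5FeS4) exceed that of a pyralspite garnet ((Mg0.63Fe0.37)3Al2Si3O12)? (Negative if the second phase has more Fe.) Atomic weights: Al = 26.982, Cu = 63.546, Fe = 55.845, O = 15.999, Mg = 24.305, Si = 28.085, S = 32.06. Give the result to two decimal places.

-3.02 percentage points

Fe in Cu5FeS4: molar mass 501.815 g/mol; 1×55.845 = 55.845 g → 11.13 wt%.
Fe in (Mg0.63Fe0.37)3Al2Si3O12: molar mass 438.131 g/mol; 1.11×55.845 = 61.988 g → 14.15 wt%.
Difference = 11.13 − 14.15 = -3.02 percentage points.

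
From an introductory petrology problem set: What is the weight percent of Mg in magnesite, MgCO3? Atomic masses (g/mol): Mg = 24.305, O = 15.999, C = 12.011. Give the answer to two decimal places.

28.83 mass %

M(MgCO3) = 84.313 g/mol.
Mg contributes 1 × 24.305 = 24.305 g per mole.
24.305/84.313 = 0.2883 → 28.83%.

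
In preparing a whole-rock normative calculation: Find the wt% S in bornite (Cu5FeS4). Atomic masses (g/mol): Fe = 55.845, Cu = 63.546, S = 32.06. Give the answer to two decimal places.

25.56 wt%

Molar mass of Cu5FeS4: 5·63.546 + 1·55.845 + 4·32.06 = 501.815 g/mol.
Mass of S per formula unit: 4 × 32.06 = 128.240 g.
Weight fraction S = 128.240 / 501.815 = 0.2556.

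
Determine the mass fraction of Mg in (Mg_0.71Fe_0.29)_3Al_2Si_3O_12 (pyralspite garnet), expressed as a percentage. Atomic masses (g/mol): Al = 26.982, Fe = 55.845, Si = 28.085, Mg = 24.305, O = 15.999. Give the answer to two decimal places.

12.02 weight percent

M((Mg_0.71Fe_0.29)_3Al_2Si_3O_12) = 430.562 g/mol.
Mg contributes 2.13 × 24.305 = 51.770 g per mole.
51.770/430.562 = 0.1202 → 12.02%.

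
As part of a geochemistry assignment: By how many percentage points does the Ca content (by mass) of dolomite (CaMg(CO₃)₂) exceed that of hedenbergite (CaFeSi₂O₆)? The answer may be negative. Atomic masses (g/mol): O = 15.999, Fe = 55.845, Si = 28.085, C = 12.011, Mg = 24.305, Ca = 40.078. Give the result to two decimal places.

5.58 percentage points

First mineral: 40.078 g Ca in 184.399 g formula = 21.73 wt% Ca.
Second mineral: 40.078 g Ca in 248.087 g formula = 16.15 wt% Ca.
21.73% − 16.15% gives a difference of 5.58 percentage points.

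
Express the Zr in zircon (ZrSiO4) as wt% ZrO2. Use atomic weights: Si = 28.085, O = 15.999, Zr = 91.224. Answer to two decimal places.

Molar mass of ZrSiO4 = 1·91.224 + 1·28.085 + 4·15.999 = 183.305 g/mol.
Each formula unit contains 1 Zr, equivalent to 1/1 = 1.0000 mol ZrO2.
M(ZrO2) = 1×91.224 + 2×15.999 = 123.222 g/mol.
Mass of ZrO2 per formula unit = 1.0000 × 123.222 = 123.222 g.
ZrO2 wt% = 123.222 / 183.305 × 100 = 67.22%.

67.22 wt%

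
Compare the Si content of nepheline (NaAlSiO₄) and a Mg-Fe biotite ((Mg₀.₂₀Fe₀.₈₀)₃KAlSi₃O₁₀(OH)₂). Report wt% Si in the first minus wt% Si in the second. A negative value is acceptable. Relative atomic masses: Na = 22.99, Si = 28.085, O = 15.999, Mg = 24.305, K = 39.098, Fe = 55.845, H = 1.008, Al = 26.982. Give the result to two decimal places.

M(NaAlSiO₄) = 142.053 g/mol, so wt% Si = 28.085/142.053 × 100 = 19.77%.
M((Mg₀.₂₀Fe₀.₈₀)₃KAlSi₃O₁₀(OH)₂) = 492.950 g/mol, so wt% Si = 84.255/492.950 × 100 = 17.09%.
19.77 − 17.09 = 2.68 pp.

2.68 percentage points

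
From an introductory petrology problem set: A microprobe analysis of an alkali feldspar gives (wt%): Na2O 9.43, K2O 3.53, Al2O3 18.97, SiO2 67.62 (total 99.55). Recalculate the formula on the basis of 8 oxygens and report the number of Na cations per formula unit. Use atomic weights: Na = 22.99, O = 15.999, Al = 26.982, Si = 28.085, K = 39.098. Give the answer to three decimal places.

Na2O (M=61.979): mol = 0.15215; Na = 0.30430, O = 0.15215.
K2O (M=94.195): mol = 0.03748; K = 0.07496, O = 0.03748.
Al2O3 (M=101.961): mol = 0.18605; Al = 0.37210, O = 0.55815.
SiO2 (M=60.083): mol = 1.12544; Si = 1.12544, O = 2.25088.
ΣO = 2.99866; factor = 8/ΣO = 2.66786.
Na apfu = 0.30430 × 2.66786 = 0.812.

0.812 Na apfu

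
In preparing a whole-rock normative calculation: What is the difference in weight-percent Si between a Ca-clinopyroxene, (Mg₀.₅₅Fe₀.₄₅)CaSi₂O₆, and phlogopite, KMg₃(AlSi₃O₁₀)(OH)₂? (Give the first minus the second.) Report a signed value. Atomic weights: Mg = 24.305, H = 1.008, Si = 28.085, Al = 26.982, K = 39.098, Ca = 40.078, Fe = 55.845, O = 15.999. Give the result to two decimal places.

4.15 percentage points

M((Mg₀.₅₅Fe₀.₄₅)CaSi₂O₆) = 230.740 g/mol, so wt% Si = 56.170/230.740 × 100 = 24.34%.
M(KMg₃(AlSi₃O₁₀)(OH)₂) = 417.254 g/mol, so wt% Si = 84.255/417.254 × 100 = 20.19%.
24.34 − 20.19 = 4.15 pp.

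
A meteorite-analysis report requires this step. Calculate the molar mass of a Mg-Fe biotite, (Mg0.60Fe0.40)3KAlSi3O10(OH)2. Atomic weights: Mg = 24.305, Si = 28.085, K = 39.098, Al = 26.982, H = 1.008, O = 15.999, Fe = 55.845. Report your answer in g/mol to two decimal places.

455.10 g/mol

M = 1.80×24.305 + 1.20×55.845 + 1×39.098 + 1×26.982 + 3×28.085 + 12×15.999 + 2×1.008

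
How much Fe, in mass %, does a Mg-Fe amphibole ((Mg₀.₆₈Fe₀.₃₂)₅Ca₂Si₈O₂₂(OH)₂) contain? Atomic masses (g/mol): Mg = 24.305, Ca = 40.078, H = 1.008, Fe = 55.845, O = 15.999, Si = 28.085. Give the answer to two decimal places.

Formula mass = 3.40*24.305 + 1.60*55.845 + 2*40.078 + 8*28.085 + 24*15.999 + 2*1.008 = 862.817 g/mol, of which 89.352 g is Fe.
So Fe makes up 89.352/862.817 = 0.1036 of the mass, i.e. 10.36%.

10.36 mass %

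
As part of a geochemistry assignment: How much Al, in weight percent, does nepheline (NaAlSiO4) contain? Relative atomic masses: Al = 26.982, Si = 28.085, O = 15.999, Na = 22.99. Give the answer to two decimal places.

M(NaAlSiO4) = 142.053 g/mol.
Al contributes 1 × 26.982 = 26.982 g per mole.
26.982/142.053 = 0.1899 → 18.99%.

18.99 weight percent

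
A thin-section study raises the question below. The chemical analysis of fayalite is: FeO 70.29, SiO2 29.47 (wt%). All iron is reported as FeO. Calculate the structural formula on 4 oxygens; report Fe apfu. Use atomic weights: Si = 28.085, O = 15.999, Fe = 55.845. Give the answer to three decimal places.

FeO (M=71.844): mol = 0.97837; Fe = 0.97837, O = 0.97837.
SiO2 (M=60.083): mol = 0.49049; Si = 0.49049, O = 0.98098.
ΣO = 1.95935; factor = 4/ΣO = 2.04149.
Fe apfu = 0.97837 × 2.04149 = 1.997.

1.997 Fe apfu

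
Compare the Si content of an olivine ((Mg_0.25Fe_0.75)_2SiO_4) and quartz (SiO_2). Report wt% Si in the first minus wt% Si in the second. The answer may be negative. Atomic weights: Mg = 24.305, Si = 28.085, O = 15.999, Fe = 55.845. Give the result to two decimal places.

M((Mg_0.25Fe_0.75)_2SiO_4) = 188.001 g/mol, so wt% Si = 28.085/188.001 × 100 = 14.94%.
M(SiO_2) = 60.083 g/mol, so wt% Si = 28.085/60.083 × 100 = 46.74%.
14.94 − 46.74 = -31.80 pp.

-31.80 percentage points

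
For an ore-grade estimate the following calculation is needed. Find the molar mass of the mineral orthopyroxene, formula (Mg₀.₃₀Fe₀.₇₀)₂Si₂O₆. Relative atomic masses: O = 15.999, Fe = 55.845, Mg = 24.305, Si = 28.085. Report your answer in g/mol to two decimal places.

244.93 g/mol

M = 0.60*24.305 + 1.40*55.845 + 2*28.085 + 6*15.999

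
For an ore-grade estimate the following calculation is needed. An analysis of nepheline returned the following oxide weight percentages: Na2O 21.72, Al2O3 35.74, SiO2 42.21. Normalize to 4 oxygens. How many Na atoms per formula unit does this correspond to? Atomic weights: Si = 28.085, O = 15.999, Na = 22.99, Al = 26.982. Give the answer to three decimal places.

0.999 Na apfu

Na2O (M=61.979): mol = 0.35044; Na = 0.70088, O = 0.35044.
Al2O3 (M=101.961): mol = 0.35053; Al = 0.70106, O = 1.05159.
SiO2 (M=60.083): mol = 0.70253; Si = 0.70253, O = 1.40506.
ΣO = 2.80709; factor = 4/ΣO = 1.42496.
Na apfu = 0.70088 × 1.42496 = 0.999.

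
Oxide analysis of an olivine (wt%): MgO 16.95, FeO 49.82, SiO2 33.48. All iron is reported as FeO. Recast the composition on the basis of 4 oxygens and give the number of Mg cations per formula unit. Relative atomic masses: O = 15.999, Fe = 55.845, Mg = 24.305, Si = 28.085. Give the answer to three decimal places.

0.755 Mg apfu

16.95 wt% MgO ÷ 40.304 g/mol = 0.42055 mol, giving 0.42055 Mg and 0.42055 O.
49.82 wt% FeO ÷ 71.844 g/mol = 0.69345 mol, giving 0.69345 Fe and 0.69345 O.
33.48 wt% SiO2 ÷ 60.083 g/mol = 0.55723 mol, giving 0.55723 Si and 1.11446 O.
Oxygen sums to 2.22846; scaling by 4/2.22846 = 1.79496 puts the formula on 4 O.
Mg: 0.42055 × 1.79496 = 0.755 atoms per formula unit.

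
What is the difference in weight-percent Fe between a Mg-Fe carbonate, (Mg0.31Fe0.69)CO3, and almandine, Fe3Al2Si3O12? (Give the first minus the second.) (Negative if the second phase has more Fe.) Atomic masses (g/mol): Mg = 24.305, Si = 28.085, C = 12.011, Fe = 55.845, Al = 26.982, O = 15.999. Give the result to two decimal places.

2.67 percentage points

First mineral: 38.533 g Fe in 106.076 g formula = 36.33 wt% Fe.
Second mineral: 167.535 g Fe in 497.742 g formula = 33.66 wt% Fe.
36.33% − 33.66% gives a difference of 2.67 percentage points.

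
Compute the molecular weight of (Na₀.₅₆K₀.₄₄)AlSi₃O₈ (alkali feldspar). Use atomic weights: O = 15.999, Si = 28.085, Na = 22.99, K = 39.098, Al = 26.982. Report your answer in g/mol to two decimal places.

269.31 g/mol

Na: 0.56 × 22.99 = 12.8744
K: 0.44 × 39.098 = 17.2031
Al: 1 × 26.982 = 26.9820
Si: 3 × 28.085 = 84.2550
O: 8 × 15.999 = 127.9920
Summing the contributions gives the formula mass.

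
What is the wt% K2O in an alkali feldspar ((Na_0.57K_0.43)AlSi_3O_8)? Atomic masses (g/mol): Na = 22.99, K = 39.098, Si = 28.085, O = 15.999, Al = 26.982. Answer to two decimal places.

Formula mass = 269.145 g/mol.
0.43 K → 0.2150 mol K2O per formula unit; M(K2O) = 94.195, so K2O mass = 20.252 g.
20.252/269.145 × 100 = 7.52 wt%.

7.52 wt%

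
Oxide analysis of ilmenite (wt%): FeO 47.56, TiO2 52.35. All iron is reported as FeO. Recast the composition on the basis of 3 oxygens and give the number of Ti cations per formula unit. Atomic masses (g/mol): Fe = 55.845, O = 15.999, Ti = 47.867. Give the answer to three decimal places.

47.56 wt% FeO ÷ 71.844 g/mol = 0.66199 mol, giving 0.66199 Fe and 0.66199 O.
52.35 wt% TiO2 ÷ 79.865 g/mol = 0.65548 mol, giving 0.65548 Ti and 1.31096 O.
Oxygen sums to 1.97295; scaling by 3/1.97295 = 1.52057 puts the formula on 3 O.
Ti: 0.65548 × 1.52057 = 0.997 atoms per formula unit.

0.997 Ti apfu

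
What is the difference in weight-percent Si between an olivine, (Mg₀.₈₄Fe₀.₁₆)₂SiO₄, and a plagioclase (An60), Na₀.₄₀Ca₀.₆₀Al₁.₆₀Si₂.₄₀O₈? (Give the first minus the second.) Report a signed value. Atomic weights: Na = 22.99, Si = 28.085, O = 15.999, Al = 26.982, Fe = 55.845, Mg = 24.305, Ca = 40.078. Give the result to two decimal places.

First mineral: 28.085 g Si in 150.784 g formula = 18.63 wt% Si.
Second mineral: 67.404 g Si in 271.810 g formula = 24.80 wt% Si.
18.63% − 24.80% gives a difference of -6.17 percentage points.

-6.17 percentage points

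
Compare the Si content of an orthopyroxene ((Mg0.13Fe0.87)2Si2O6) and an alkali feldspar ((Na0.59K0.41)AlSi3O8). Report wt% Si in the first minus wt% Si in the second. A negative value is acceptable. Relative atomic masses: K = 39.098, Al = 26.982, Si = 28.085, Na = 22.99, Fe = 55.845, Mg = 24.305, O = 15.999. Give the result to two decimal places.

First mineral: 56.170 g Si in 255.654 g formula = 21.97 wt% Si.
Second mineral: 84.255 g Si in 268.823 g formula = 31.34 wt% Si.
21.97% − 31.34% gives a difference of -9.37 percentage points.

-9.37 percentage points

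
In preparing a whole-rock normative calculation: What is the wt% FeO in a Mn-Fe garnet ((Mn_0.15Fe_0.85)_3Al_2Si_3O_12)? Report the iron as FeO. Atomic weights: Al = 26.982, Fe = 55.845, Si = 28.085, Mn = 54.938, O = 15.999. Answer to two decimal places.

36.84 wt%

Formula mass = 497.334 g/mol.
2.55 Fe → 2.5500 mol FeO per formula unit; M(FeO) = 71.844, so FeO mass = 183.202 g.
183.202/497.334 × 100 = 36.84 wt%.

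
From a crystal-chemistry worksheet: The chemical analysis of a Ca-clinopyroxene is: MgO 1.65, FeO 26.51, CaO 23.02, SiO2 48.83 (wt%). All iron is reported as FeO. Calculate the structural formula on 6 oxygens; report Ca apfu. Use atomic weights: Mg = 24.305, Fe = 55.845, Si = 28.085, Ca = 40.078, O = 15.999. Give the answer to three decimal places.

MgO (M=40.304): mol = 0.04094; Mg = 0.04094, O = 0.04094.
FeO (M=71.844): mol = 0.36899; Fe = 0.36899, O = 0.36899.
CaO (M=56.077): mol = 0.41051; Ca = 0.41051, O = 0.41051.
SiO2 (M=60.083): mol = 0.81271; Si = 0.81271, O = 1.62542.
ΣO = 2.44586; factor = 6/ΣO = 2.45312.
Ca apfu = 0.41051 × 2.45312 = 1.007.

1.007 Ca apfu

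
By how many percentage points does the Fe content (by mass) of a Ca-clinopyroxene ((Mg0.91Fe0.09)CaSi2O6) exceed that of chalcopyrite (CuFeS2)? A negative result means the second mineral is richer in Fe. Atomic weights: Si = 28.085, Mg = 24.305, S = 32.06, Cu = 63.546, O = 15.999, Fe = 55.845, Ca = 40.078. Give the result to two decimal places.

Fe in (Mg0.91Fe0.09)CaSi2O6: molar mass 219.386 g/mol; 0.09×55.845 = 5.026 g → 2.29 wt%.
Fe in CuFeS2: molar mass 183.511 g/mol; 1×55.845 = 55.845 g → 30.43 wt%.
Difference = 2.29 − 30.43 = -28.14 percentage points.

-28.14 percentage points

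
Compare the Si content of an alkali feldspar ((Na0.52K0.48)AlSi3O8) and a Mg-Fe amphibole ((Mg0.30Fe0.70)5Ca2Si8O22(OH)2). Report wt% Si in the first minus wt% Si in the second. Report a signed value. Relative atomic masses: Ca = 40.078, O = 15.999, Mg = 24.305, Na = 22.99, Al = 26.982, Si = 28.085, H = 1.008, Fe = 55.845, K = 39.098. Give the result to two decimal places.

6.86 percentage points

Si in (Na0.52K0.48)AlSi3O8: molar mass 269.951 g/mol; 3×28.085 = 84.255 g → 31.21 wt%.
Si in (Mg0.30Fe0.70)5Ca2Si8O22(OH)2: molar mass 922.743 g/mol; 8×28.085 = 224.680 g → 24.35 wt%.
Difference = 31.21 − 24.35 = 6.86 percentage points.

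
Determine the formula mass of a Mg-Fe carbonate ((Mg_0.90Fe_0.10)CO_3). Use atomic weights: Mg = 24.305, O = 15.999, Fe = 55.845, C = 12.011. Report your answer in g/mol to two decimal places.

M = 0.90*24.305 + 0.10*55.845 + 1*12.011 + 3*15.999

87.47 g/mol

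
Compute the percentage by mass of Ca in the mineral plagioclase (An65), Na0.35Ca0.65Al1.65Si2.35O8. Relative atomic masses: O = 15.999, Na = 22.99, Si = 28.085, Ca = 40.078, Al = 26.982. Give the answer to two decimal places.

Molar mass of Na0.35Ca0.65Al1.65Si2.35O8: 0.35·22.99 + 0.65·40.078 + 1.65·26.982 + 2.35·28.085 + 8·15.999 = 272.609 g/mol.
Mass of Ca per formula unit: 0.65 × 40.078 = 26.051 g.
Weight fraction Ca = 26.051 / 272.609 = 0.0956.

9.56 wt%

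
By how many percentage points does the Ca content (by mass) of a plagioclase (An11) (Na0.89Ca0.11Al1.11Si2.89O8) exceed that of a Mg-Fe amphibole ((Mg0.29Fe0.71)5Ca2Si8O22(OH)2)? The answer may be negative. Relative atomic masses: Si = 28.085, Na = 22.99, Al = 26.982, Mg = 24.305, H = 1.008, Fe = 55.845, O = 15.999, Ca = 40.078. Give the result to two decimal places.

M(Na0.89Ca0.11Al1.11Si2.89O8) = 263.977 g/mol, so wt% Ca = 4.409/263.977 × 100 = 1.67%.
M((Mg0.29Fe0.71)5Ca2Si8O22(OH)2) = 924.320 g/mol, so wt% Ca = 80.156/924.320 × 100 = 8.67%.
1.67 − 8.67 = -7.00 pp.

-7.00 percentage points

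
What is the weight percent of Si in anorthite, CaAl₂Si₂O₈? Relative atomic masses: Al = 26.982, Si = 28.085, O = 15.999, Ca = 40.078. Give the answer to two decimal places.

20.19 wt%

Molar mass of CaAl₂Si₂O₈: 1*40.078 + 2*26.982 + 2*28.085 + 8*15.999 = 278.204 g/mol.
Mass of Si per formula unit: 2 × 28.085 = 56.170 g.
Weight fraction Si = 56.170 / 278.204 = 0.2019.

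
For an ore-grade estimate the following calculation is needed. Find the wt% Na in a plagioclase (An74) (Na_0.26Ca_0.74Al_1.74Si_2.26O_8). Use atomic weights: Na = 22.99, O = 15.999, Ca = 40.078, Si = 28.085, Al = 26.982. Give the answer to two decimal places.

Formula mass = 0.26·22.99 + 0.74·40.078 + 1.74·26.982 + 2.26·28.085 + 8·15.999 = 274.048 g/mol, of which 5.977 g is Na.
So Na makes up 5.977/274.048 = 0.0218 of the mass, i.e. 2.18%.

2.18 mass %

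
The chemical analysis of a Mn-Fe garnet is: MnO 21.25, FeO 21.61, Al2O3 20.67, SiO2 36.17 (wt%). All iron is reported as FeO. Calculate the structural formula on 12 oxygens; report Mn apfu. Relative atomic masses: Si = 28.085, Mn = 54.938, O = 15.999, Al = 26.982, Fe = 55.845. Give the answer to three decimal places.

1.490 Mn apfu

21.25 wt% MnO ÷ 70.937 g/mol = 0.29956 mol, giving 0.29956 Mn and 0.29956 O.
21.61 wt% FeO ÷ 71.844 g/mol = 0.30079 mol, giving 0.30079 Fe and 0.30079 O.
20.67 wt% Al2O3 ÷ 101.961 g/mol = 0.20272 mol, giving 0.40544 Al and 0.60816 O.
36.17 wt% SiO2 ÷ 60.083 g/mol = 0.60200 mol, giving 0.60200 Si and 1.20400 O.
Oxygen sums to 2.41251; scaling by 12/2.41251 = 4.97407 puts the formula on 12 O.
Mn: 0.29956 × 4.97407 = 1.490 atoms per formula unit.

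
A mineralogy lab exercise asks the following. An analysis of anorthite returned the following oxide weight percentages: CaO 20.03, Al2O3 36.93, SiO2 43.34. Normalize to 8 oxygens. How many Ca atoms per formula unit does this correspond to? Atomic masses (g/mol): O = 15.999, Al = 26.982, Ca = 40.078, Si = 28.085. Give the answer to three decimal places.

0.990 Ca apfu

CaO: 20.03/56.077 = 0.35719 mol → 0.35719 mol Ca, 0.35719 mol O.
Al2O3: 36.93/101.961 = 0.36220 mol → 0.72440 mol Al, 1.08660 mol O.
SiO2: 43.34/60.083 = 0.72134 mol → 0.72134 mol Si, 1.44268 mol O.
Total oxygen = 2.88647 mol. Normalization factor = 8/2.88647 = 2.77155.
Ca per 8 O = 0.35719 × 2.77155 = 0.990.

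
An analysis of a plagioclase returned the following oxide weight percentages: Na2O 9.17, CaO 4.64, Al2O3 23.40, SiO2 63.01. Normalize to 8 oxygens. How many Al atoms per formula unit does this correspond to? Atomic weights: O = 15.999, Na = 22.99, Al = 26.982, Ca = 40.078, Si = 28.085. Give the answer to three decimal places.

Na2O: 9.17/61.979 = 0.14795 mol → 0.29590 mol Na, 0.14795 mol O.
CaO: 4.64/56.077 = 0.08274 mol → 0.08274 mol Ca, 0.08274 mol O.
Al2O3: 23.40/101.961 = 0.22950 mol → 0.45900 mol Al, 0.68850 mol O.
SiO2: 63.01/60.083 = 1.04872 mol → 1.04872 mol Si, 2.09744 mol O.
Total oxygen = 3.01663 mol. Normalization factor = 8/3.01663 = 2.65197.
Al per 8 O = 0.45900 × 2.65197 = 1.217.

1.217 Al apfu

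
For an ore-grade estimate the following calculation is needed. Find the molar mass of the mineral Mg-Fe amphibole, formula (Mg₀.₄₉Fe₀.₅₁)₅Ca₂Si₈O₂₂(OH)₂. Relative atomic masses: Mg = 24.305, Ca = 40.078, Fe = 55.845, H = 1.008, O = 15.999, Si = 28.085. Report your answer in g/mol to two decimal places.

M = 2.45(24.305) + 2.55(55.845) + 2(40.078) + 8(28.085) + 24(15.999) + 2(1.008)

892.78 g/mol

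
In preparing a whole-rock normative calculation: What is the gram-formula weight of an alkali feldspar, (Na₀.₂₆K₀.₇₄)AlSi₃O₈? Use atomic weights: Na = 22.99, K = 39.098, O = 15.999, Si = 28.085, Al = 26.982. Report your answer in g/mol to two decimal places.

M = 0.26×22.99 + 0.74×39.098 + 1×26.982 + 3×28.085 + 8×15.999

274.14 g/mol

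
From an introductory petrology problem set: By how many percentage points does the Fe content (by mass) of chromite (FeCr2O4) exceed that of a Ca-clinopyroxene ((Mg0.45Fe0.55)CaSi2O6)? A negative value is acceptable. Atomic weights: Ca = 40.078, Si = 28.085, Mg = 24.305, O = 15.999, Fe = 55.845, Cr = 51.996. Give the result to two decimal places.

11.82 percentage points

Fe in FeCr2O4: molar mass 223.833 g/mol; 1×55.845 = 55.845 g → 24.95 wt%.
Fe in (Mg0.45Fe0.55)CaSi2O6: molar mass 233.894 g/mol; 0.55×55.845 = 30.715 g → 13.13 wt%.
Difference = 24.95 − 13.13 = 11.82 percentage points.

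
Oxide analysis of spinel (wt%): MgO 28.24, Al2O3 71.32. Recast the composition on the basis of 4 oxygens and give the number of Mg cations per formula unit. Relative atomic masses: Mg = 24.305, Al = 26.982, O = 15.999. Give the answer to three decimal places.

28.24 wt% MgO ÷ 40.304 g/mol = 0.70067 mol, giving 0.70067 Mg and 0.70067 O.
71.32 wt% Al2O3 ÷ 101.961 g/mol = 0.69948 mol, giving 1.39896 Al and 2.09844 O.
Oxygen sums to 2.79911; scaling by 4/2.79911 = 1.42903 puts the formula on 4 O.
Mg: 0.70067 × 1.42903 = 1.001 atoms per formula unit.

1.001 Mg apfu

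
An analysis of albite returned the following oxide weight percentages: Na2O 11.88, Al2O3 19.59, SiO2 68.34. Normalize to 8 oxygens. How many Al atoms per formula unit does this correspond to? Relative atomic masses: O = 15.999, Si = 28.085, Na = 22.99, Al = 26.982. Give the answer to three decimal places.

Na2O (M=61.979): mol = 0.19168; Na = 0.38336, O = 0.19168.
Al2O3 (M=101.961): mol = 0.19213; Al = 0.38426, O = 0.57639.
SiO2 (M=60.083): mol = 1.13743; Si = 1.13743, O = 2.27486.
ΣO = 3.04293; factor = 8/ΣO = 2.62905.
Al apfu = 0.38426 × 2.62905 = 1.010.

1.010 Al apfu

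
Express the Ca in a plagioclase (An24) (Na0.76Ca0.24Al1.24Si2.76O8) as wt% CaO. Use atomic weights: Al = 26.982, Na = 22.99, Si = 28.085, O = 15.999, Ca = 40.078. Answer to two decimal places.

Formula mass = 266.055 g/mol.
0.24 Ca → 0.2400 mol CaO per formula unit; M(CaO) = 56.077, so CaO mass = 13.458 g.
13.458/266.055 × 100 = 5.06 wt%.

5.06 wt%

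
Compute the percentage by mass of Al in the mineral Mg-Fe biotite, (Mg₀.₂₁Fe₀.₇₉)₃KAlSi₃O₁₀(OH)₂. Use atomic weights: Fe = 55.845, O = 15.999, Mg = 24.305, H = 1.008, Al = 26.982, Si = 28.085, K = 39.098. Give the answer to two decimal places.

Formula mass = 0.63×24.305 + 2.37×55.845 + 1×39.098 + 1×26.982 + 3×28.085 + 12×15.999 + 2×1.008 = 492.004 g/mol, of which 26.982 g is Al.
So Al makes up 26.982/492.004 = 0.0548 of the mass, i.e. 5.48%.

5.48 weight percent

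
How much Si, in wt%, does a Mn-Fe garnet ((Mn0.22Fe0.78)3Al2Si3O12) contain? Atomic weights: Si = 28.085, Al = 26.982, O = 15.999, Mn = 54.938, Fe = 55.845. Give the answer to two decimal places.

16.95 wt%

M((Mn0.22Fe0.78)3Al2Si3O12) = 497.143 g/mol.
Si contributes 3 × 28.085 = 84.255 g per mole.
84.255/497.143 = 0.1695 → 16.95%.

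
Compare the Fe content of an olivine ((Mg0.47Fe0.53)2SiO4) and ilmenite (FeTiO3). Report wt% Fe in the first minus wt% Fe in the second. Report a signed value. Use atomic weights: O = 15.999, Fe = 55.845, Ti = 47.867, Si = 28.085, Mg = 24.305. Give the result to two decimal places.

Fe in (Mg0.47Fe0.53)2SiO4: molar mass 174.123 g/mol; 1.06×55.845 = 59.196 g → 34.00 wt%.
Fe in FeTiO3: molar mass 151.709 g/mol; 1×55.845 = 55.845 g → 36.81 wt%.
Difference = 34.00 − 36.81 = -2.81 percentage points.

-2.81 percentage points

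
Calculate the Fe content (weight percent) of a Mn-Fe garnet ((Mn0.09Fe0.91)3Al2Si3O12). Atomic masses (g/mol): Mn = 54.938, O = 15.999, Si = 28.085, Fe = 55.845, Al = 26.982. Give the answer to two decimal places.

30.64 weight percent

M((Mn0.09Fe0.91)3Al2Si3O12) = 497.497 g/mol.
Fe contributes 2.73 × 55.845 = 152.457 g per mole.
152.457/497.497 = 0.3064 → 30.64%.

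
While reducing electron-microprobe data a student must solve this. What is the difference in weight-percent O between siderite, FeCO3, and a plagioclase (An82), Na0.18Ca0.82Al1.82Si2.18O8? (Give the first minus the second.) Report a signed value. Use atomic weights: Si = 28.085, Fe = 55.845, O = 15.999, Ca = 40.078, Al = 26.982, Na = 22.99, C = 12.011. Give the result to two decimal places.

First mineral: 47.997 g O in 115.853 g formula = 41.43 wt% O.
Second mineral: 127.992 g O in 275.327 g formula = 46.49 wt% O.
41.43% − 46.49% gives a difference of -5.06 percentage points.

-5.06 percentage points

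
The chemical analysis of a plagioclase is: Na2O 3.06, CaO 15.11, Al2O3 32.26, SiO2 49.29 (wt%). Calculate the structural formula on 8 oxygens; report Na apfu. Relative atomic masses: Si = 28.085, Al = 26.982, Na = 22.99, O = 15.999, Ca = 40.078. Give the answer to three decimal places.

3.06 wt% Na2O ÷ 61.979 g/mol = 0.04937 mol, giving 0.09874 Na and 0.04937 O.
15.11 wt% CaO ÷ 56.077 g/mol = 0.26945 mol, giving 0.26945 Ca and 0.26945 O.
32.26 wt% Al2O3 ÷ 101.961 g/mol = 0.31640 mol, giving 0.63280 Al and 0.94920 O.
49.29 wt% SiO2 ÷ 60.083 g/mol = 0.82037 mol, giving 0.82037 Si and 1.64074 O.
Oxygen sums to 2.90876; scaling by 8/2.90876 = 2.75031 puts the formula on 8 O.
Na: 0.09874 × 2.75031 = 0.272 atoms per formula unit.

0.272 Na apfu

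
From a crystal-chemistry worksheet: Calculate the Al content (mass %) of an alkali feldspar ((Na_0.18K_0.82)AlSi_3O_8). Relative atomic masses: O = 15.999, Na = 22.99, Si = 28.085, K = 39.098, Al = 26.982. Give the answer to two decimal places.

9.80 mass %

Formula mass = 0.18×22.99 + 0.82×39.098 + 1×26.982 + 3×28.085 + 8×15.999 = 275.428 g/mol, of which 26.982 g is Al.
So Al makes up 26.982/275.428 = 0.0980 of the mass, i.e. 9.80%.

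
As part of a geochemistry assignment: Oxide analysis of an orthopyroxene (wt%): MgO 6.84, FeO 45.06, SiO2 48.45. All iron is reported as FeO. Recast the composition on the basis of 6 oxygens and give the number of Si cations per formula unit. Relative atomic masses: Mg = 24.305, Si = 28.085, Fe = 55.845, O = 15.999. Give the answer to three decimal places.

2.008 Si apfu

6.84 wt% MgO ÷ 40.304 g/mol = 0.16971 mol, giving 0.16971 Mg and 0.16971 O.
45.06 wt% FeO ÷ 71.844 g/mol = 0.62719 mol, giving 0.62719 Fe and 0.62719 O.
48.45 wt% SiO2 ÷ 60.083 g/mol = 0.80638 mol, giving 0.80638 Si and 1.61276 O.
Oxygen sums to 2.40966; scaling by 6/2.40966 = 2.48998 puts the formula on 6 O.
Si: 0.80638 × 2.48998 = 2.008 atoms per formula unit.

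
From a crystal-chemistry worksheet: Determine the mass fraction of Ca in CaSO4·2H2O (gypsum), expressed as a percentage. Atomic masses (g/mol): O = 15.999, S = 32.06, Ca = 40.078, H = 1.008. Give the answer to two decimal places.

Formula mass = 1×40.078 + 1×32.06 + 6×15.999 + 4×1.008 = 172.164 g/mol, of which 40.078 g is Ca.
So Ca makes up 40.078/172.164 = 0.2328 of the mass, i.e. 23.28%.

23.28 wt%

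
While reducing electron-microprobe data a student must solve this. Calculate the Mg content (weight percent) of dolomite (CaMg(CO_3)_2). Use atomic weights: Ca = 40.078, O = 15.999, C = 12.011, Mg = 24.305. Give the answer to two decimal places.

13.18 weight percent

M(CaMg(CO_3)_2) = 184.399 g/mol.
Mg contributes 1 × 24.305 = 24.305 g per mole.
24.305/184.399 = 0.1318 → 13.18%.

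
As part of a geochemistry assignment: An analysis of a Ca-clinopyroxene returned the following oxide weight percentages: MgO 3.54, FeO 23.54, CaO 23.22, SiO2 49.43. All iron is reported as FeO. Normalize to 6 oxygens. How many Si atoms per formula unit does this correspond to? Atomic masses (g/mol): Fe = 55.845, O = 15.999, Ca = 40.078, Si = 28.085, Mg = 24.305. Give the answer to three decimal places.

1.994 Si apfu

3.54 wt% MgO ÷ 40.304 g/mol = 0.08783 mol, giving 0.08783 Mg and 0.08783 O.
23.54 wt% FeO ÷ 71.844 g/mol = 0.32765 mol, giving 0.32765 Fe and 0.32765 O.
23.22 wt% CaO ÷ 56.077 g/mol = 0.41407 mol, giving 0.41407 Ca and 0.41407 O.
49.43 wt% SiO2 ÷ 60.083 g/mol = 0.82270 mol, giving 0.82270 Si and 1.64540 O.
Oxygen sums to 2.47495; scaling by 6/2.47495 = 2.42429 puts the formula on 6 O.
Si: 0.82270 × 2.42429 = 1.994 atoms per formula unit.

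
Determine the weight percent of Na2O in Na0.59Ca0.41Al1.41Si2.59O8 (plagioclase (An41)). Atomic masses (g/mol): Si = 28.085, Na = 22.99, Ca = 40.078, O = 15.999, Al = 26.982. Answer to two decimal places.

6.80 wt%

Formula mass = 268.773 g/mol.
0.59 Na → 0.2950 mol Na2O per formula unit; M(Na2O) = 61.979, so Na2O mass = 18.284 g.
18.284/268.773 × 100 = 6.80 wt%.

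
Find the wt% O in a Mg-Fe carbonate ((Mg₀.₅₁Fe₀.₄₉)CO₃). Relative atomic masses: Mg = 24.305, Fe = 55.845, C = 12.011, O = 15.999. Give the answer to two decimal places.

48.11 mass %

M((Mg₀.₅₁Fe₀.₄₉)CO₃) = 99.768 g/mol.
O contributes 3 × 15.999 = 47.997 g per mole.
47.997/99.768 = 0.4811 → 48.11%.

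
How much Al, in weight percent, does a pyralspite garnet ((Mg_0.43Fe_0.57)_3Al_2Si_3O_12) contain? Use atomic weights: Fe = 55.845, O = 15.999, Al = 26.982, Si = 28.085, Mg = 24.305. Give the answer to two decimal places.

M((Mg_0.43Fe_0.57)_3Al_2Si_3O_12) = 457.055 g/mol.
Al contributes 2 × 26.982 = 53.964 g per mole.
53.964/457.055 = 0.1181 → 11.81%.

11.81 weight percent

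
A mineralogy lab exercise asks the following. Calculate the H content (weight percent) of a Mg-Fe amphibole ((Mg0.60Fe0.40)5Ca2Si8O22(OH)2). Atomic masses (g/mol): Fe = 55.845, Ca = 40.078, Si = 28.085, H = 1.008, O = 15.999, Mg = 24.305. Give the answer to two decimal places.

Molar mass of (Mg0.60Fe0.40)5Ca2Si8O22(OH)2: 3·24.305 + 2·55.845 + 2·40.078 + 8·28.085 + 24·15.999 + 2·1.008 = 875.433 g/mol.
Mass of H per formula unit: 2 × 1.008 = 2.016 g.
Weight fraction H = 2.016 / 875.433 = 0.0023.

0.23 weight percent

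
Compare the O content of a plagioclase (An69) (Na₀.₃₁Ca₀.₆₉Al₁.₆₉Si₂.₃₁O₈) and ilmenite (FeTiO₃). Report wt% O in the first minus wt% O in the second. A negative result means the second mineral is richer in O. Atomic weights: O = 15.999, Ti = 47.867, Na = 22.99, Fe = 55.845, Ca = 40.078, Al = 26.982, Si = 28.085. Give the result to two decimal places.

M(Na₀.₃₁Ca₀.₆₉Al₁.₆₉Si₂.₃₁O₈) = 273.249 g/mol, so wt% O = 127.992/273.249 × 100 = 46.84%.
M(FeTiO₃) = 151.709 g/mol, so wt% O = 47.997/151.709 × 100 = 31.64%.
46.84 − 31.64 = 15.20 pp.

15.20 percentage points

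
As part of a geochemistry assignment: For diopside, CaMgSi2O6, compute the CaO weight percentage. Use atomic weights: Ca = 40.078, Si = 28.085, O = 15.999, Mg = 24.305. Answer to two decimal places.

Molar mass of CaMgSi2O6 = 1*40.078 + 1*24.305 + 2*28.085 + 6*15.999 = 216.547 g/mol.
Each formula unit contains 1 Ca, equivalent to 1/1 = 1.0000 mol CaO.
M(CaO) = 1×40.078 + 1×15.999 = 56.077 g/mol.
Mass of CaO per formula unit = 1.0000 × 56.077 = 56.077 g.
CaO wt% = 56.077 / 216.547 × 100 = 25.90%.

25.90 wt%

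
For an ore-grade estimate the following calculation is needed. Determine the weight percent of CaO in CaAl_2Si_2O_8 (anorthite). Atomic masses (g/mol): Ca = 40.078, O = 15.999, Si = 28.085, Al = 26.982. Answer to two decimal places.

20.16 wt%

Molar mass of CaAl_2Si_2O_8 = 1·40.078 + 2·26.982 + 2·28.085 + 8·15.999 = 278.204 g/mol.
Each formula unit contains 1 Ca, equivalent to 1/1 = 1.0000 mol CaO.
M(CaO) = 1×40.078 + 1×15.999 = 56.077 g/mol.
Mass of CaO per formula unit = 1.0000 × 56.077 = 56.077 g.
CaO wt% = 56.077 / 278.204 × 100 = 20.16%.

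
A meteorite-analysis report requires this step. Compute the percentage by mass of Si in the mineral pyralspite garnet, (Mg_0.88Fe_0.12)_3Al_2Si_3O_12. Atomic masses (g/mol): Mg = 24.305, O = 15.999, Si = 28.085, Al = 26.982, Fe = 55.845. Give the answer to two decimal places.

20.33 mass %

Formula mass = 2.64·24.305 + 0.36·55.845 + 2·26.982 + 3·28.085 + 12·15.999 = 414.476 g/mol, of which 84.255 g is Si.
So Si makes up 84.255/414.476 = 0.2033 of the mass, i.e. 20.33%.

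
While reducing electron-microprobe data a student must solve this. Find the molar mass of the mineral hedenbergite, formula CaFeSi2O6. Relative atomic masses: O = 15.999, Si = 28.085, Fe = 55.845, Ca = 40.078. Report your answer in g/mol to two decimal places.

Ca: 1 × 40.078 = 40.0780
Fe: 1 × 55.845 = 55.8450
Si: 2 × 28.085 = 56.1700
O: 6 × 15.999 = 95.9940
Summing the contributions gives the formula mass.

248.09 g/mol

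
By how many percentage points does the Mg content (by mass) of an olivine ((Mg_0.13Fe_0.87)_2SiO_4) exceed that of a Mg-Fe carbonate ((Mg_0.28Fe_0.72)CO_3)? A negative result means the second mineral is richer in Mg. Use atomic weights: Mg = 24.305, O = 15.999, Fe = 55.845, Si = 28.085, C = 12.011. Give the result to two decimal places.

M((Mg_0.13Fe_0.87)_2SiO_4) = 195.571 g/mol, so wt% Mg = 6.319/195.571 × 100 = 3.23%.
M((Mg_0.28Fe_0.72)CO_3) = 107.022 g/mol, so wt% Mg = 6.805/107.022 × 100 = 6.36%.
3.23 − 6.36 = -3.13 pp.

-3.13 percentage points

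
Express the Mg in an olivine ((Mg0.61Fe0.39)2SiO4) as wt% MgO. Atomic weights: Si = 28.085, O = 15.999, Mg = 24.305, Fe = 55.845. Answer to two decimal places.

Molar mass of (Mg0.61Fe0.39)2SiO4 = 1.22·24.305 + 0.78·55.845 + 1·28.085 + 4·15.999 = 165.292 g/mol.
Each formula unit contains 1.22 Mg, equivalent to 1.22/1 = 1.2200 mol MgO.
M(MgO) = 1×24.305 + 1×15.999 = 40.304 g/mol.
Mass of MgO per formula unit = 1.2200 × 40.304 = 49.171 g.
MgO wt% = 49.171 / 165.292 × 100 = 29.75%.

29.75 wt%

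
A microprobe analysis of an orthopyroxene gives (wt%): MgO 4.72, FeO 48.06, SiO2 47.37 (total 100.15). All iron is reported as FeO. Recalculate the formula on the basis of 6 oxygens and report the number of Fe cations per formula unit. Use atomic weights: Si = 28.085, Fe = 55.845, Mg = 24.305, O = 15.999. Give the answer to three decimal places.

MgO: 4.72/40.304 = 0.11711 mol → 0.11711 mol Mg, 0.11711 mol O.
FeO: 48.06/71.844 = 0.66895 mol → 0.66895 mol Fe, 0.66895 mol O.
SiO2: 47.37/60.083 = 0.78841 mol → 0.78841 mol Si, 1.57682 mol O.
Total oxygen = 2.36288 mol. Normalization factor = 6/2.36288 = 2.53927.
Fe per 6 O = 0.66895 × 2.53927 = 1.699.

1.699 Fe apfu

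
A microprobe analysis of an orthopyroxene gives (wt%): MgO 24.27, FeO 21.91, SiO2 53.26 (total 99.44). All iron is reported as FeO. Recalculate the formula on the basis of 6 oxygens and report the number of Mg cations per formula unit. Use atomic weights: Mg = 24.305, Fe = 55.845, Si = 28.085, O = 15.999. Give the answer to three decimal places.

1.348 Mg apfu

MgO (M=40.304): mol = 0.60217; Mg = 0.60217, O = 0.60217.
FeO (M=71.844): mol = 0.30497; Fe = 0.30497, O = 0.30497.
SiO2 (M=60.083): mol = 0.88644; Si = 0.88644, O = 1.77288.
ΣO = 2.68002; factor = 6/ΣO = 2.23879.
Mg apfu = 0.60217 × 2.23879 = 1.348.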